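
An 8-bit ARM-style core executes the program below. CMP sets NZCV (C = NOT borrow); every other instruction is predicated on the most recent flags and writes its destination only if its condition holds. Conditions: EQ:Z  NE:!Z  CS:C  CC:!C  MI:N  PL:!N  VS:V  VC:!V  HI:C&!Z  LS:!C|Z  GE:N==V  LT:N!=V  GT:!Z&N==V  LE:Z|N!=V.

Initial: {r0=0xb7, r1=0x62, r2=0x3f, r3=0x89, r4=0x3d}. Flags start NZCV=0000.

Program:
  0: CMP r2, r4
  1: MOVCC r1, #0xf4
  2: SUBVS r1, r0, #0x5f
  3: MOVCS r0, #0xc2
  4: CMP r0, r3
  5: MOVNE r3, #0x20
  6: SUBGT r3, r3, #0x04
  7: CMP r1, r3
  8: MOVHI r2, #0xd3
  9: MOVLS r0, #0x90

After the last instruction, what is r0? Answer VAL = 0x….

[0] flags=0010 → (cmp)
[1] flags=0010 CC?F → skip
[2] flags=0010 VS?F → skip
[3] flags=0010 CS?T → r0=0xc2
[4] flags=0010 → (cmp)
[5] flags=0010 NE?T → r3=0x20
[6] flags=0010 GT?T → r3=0x1c
[7] flags=0010 → (cmp)
[8] flags=0010 HI?T → r2=0xd3
[9] flags=0010 LS?F → skip

VAL = 0xc2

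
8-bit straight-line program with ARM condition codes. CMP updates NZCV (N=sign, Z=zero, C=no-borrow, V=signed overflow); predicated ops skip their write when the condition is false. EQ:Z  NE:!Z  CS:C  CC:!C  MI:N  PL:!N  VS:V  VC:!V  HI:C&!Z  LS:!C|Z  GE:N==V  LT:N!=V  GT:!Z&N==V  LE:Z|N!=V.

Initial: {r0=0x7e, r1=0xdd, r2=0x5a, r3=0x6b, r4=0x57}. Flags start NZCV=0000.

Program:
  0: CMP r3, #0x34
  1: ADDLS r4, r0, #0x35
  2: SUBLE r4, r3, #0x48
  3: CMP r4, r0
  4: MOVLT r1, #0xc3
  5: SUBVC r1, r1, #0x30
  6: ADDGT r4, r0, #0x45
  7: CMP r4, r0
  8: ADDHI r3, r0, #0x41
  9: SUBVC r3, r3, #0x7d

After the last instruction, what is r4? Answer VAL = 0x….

VAL = 0x57

0: ✓ CMP  NZCV=0010
1: · ADDLS
2: · SUBLE
3: ✓ CMP  NZCV=1000
4: ✓ MOVLT  r1←0xc3
5: ✓ SUBVC  r1←0x93
6: · ADDGT
7: ✓ CMP  NZCV=1000
8: · ADDHI
9: ✓ SUBVC  r3←0xee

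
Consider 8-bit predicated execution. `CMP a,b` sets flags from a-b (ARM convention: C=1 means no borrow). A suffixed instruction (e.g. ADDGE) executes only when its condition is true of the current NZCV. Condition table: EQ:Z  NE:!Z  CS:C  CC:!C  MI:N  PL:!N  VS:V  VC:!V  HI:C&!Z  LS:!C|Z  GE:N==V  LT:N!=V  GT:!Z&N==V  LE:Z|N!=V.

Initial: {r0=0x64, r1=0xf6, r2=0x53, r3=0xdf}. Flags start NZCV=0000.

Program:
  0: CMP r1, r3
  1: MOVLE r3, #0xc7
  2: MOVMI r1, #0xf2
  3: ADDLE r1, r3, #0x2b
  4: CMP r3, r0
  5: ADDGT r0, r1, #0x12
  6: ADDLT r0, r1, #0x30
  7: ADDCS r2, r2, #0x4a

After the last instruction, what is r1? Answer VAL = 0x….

0: ✓ CMP  NZCV=0010
1: · MOVLE
2: · MOVMI
3: · ADDLE
4: ✓ CMP  NZCV=0011
5: · ADDGT
6: ✓ ADDLT  r0←0x26
7: ✓ ADDCS  r2←0x9d

VAL = 0xf6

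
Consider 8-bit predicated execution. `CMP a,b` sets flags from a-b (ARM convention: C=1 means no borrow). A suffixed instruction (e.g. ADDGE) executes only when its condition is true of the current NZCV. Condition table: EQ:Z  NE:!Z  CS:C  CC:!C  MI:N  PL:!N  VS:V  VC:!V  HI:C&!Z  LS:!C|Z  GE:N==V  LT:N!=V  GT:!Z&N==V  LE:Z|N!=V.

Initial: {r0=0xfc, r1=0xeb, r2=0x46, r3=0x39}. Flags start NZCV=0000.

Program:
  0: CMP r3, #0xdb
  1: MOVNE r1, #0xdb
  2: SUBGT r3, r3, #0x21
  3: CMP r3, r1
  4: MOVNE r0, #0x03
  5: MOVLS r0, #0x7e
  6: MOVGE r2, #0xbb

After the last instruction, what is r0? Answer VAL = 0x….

[0] flags=0000 → (cmp)
[1] flags=0000 NE?T → r1=0xdb
[2] flags=0000 GT?T → r3=0x18
[3] flags=0000 → (cmp)
[4] flags=0000 NE?T → r0=0x03
[5] flags=0000 LS?T → r0=0x7e
[6] flags=0000 GE?T → r2=0xbb

VAL = 0x7e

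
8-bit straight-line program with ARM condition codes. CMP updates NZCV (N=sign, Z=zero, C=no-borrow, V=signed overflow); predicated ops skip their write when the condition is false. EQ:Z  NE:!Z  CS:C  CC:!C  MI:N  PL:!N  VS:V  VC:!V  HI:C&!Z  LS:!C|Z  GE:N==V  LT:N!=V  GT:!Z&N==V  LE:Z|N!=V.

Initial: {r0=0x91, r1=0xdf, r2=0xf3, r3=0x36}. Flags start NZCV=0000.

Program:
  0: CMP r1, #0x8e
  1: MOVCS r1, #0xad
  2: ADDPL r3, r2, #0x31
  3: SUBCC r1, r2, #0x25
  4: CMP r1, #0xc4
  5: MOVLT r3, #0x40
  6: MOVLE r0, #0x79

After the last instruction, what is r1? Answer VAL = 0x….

VAL = 0xad

[0] flags=0010 → (cmp)
[1] flags=0010 CS?T → r1=0xad
[2] flags=0010 PL?T → r3=0x24
[3] flags=0010 CC?F → skip
[4] flags=1000 → (cmp)
[5] flags=1000 LT?T → r3=0x40
[6] flags=1000 LE?T → r0=0x79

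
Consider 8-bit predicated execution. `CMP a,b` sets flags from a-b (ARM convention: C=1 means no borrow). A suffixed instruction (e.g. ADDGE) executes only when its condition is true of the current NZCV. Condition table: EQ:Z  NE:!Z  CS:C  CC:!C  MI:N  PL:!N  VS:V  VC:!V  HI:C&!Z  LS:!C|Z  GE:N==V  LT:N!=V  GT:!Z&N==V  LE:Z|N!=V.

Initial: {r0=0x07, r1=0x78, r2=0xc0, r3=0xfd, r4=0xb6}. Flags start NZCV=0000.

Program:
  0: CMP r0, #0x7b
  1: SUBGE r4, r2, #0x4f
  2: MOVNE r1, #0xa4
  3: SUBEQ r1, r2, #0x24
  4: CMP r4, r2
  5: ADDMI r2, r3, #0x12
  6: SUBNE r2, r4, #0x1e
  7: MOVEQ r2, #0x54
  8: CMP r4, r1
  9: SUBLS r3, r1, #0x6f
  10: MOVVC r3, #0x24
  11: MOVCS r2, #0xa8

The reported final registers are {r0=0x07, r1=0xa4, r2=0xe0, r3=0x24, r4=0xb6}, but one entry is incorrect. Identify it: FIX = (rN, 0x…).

[0] flags=1000 → (cmp)
[1] flags=1000 GE?F → skip
[2] flags=1000 NE?T → r1=0xa4
[3] flags=1000 EQ?F → skip
[4] flags=1000 → (cmp)
[5] flags=1000 MI?T → r2=0x0f
[6] flags=1000 NE?T → r2=0x98
[7] flags=1000 EQ?F → skip
[8] flags=0010 → (cmp)
[9] flags=0010 LS?F → skip
[10] flags=0010 VC?T → r3=0x24
[11] flags=0010 CS?T → r2=0xa8

FIX = (r2, 0xa8)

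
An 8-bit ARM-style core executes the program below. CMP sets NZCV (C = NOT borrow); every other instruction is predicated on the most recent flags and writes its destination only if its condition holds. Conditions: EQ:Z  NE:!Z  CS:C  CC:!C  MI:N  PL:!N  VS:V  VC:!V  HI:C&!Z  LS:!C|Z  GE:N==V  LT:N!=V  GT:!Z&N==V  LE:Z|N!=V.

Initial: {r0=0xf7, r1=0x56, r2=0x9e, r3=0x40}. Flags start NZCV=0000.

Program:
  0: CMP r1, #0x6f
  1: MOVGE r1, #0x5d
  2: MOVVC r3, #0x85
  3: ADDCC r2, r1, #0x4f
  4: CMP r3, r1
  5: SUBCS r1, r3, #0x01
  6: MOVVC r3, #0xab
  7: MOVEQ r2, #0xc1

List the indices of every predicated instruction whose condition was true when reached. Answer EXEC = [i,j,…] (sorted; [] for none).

EXEC = [2,3,5]

0: ✓ CMP  NZCV=1000
1: · MOVGE
2: ✓ MOVVC  r3←0x85
3: ✓ ADDCC  r2←0xa5
4: ✓ CMP  NZCV=0011
5: ✓ SUBCS  r1←0x84
6: · MOVVC
7: · MOVEQ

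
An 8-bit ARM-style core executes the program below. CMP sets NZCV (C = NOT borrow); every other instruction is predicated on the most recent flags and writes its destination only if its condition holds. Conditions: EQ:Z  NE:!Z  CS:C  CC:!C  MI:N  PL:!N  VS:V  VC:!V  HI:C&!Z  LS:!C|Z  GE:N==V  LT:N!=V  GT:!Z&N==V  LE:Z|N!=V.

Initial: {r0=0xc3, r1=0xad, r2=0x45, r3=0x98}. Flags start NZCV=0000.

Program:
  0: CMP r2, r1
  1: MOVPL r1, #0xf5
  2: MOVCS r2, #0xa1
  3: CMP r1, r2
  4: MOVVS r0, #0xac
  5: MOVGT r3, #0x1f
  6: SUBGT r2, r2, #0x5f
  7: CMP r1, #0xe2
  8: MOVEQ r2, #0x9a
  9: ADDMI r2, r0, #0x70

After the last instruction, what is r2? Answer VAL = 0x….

VAL = 0x1c

[0] flags=1001 → (cmp)
[1] flags=1001 PL?F → skip
[2] flags=1001 CS?F → skip
[3] flags=0011 → (cmp)
[4] flags=0011 VS?T → r0=0xac
[5] flags=0011 GT?F → skip
[6] flags=0011 GT?F → skip
[7] flags=1000 → (cmp)
[8] flags=1000 EQ?F → skip
[9] flags=1000 MI?T → r2=0x1c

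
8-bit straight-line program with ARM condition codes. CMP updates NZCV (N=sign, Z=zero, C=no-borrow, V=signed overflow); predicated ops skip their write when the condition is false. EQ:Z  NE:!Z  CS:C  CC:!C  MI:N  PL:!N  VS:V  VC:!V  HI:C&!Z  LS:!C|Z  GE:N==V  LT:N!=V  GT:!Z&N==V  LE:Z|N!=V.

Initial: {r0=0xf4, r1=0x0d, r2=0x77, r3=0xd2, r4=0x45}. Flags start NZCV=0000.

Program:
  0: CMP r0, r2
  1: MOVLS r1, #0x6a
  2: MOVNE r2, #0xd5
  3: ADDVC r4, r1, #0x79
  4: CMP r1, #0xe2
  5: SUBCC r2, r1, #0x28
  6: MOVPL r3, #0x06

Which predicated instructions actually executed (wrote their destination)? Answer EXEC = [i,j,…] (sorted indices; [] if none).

EXEC = [2,5,6]

[0] flags=0011 → (cmp)
[1] flags=0011 LS?F → skip
[2] flags=0011 NE?T → r2=0xd5
[3] flags=0011 VC?F → skip
[4] flags=0000 → (cmp)
[5] flags=0000 CC?T → r2=0xe5
[6] flags=0000 PL?T → r3=0x06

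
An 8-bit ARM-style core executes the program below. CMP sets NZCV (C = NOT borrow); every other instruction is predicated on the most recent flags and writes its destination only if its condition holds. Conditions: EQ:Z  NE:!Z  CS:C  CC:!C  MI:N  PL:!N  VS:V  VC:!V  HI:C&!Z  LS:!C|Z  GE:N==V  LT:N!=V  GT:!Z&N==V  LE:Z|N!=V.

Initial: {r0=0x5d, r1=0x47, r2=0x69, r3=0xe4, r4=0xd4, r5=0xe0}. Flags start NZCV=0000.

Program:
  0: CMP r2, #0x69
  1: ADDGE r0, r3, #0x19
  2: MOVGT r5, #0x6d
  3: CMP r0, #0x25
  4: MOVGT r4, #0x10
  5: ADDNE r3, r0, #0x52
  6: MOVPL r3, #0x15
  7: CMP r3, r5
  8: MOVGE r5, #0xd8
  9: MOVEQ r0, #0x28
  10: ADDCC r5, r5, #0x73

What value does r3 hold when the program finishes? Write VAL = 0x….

VAL = 0x4f

0: ✓ CMP  NZCV=0110
1: ✓ ADDGE  r0←0xfd
2: · MOVGT
3: ✓ CMP  NZCV=1010
4: · MOVGT
5: ✓ ADDNE  r3←0x4f
6: · MOVPL
7: ✓ CMP  NZCV=0000
8: ✓ MOVGE  r5←0xd8
9: · MOVEQ
10: ✓ ADDCC  r5←0x4b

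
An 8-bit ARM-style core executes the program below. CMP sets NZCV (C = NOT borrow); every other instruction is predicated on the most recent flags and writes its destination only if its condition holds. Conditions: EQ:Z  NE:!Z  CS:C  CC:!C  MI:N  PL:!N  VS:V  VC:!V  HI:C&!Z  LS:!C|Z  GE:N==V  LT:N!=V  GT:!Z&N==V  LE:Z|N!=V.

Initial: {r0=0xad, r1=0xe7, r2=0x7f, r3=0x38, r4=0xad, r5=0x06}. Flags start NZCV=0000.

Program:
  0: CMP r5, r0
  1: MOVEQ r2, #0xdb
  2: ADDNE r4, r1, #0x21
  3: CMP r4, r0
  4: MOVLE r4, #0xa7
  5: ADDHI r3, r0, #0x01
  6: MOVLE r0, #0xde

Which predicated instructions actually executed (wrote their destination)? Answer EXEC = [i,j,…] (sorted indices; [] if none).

EXEC = [2]

0: ✓ CMP  NZCV=0000
1: · MOVEQ
2: ✓ ADDNE  r4←0x08
3: ✓ CMP  NZCV=0000
4: · MOVLE
5: · ADDHI
6: · MOVLE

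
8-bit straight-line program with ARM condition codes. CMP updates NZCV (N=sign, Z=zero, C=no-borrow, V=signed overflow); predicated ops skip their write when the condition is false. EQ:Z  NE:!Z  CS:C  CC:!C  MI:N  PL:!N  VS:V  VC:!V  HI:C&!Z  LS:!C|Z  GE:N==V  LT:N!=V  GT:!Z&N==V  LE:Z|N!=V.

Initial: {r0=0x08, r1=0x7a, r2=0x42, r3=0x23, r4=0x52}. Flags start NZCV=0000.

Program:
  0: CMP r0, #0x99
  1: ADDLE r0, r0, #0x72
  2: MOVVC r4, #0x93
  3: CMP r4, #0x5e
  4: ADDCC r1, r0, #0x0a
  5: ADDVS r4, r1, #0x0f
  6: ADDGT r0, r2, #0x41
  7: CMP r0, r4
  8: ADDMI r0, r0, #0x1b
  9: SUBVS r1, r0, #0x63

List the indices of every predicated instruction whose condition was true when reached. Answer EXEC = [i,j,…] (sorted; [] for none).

0: ✓ CMP  NZCV=0000
1: · ADDLE
2: ✓ MOVVC  r4←0x93
3: ✓ CMP  NZCV=0011
4: · ADDCC
5: ✓ ADDVS  r4←0x89
6: · ADDGT
7: ✓ CMP  NZCV=0000
8: · ADDMI
9: · SUBVS

EXEC = [2,5]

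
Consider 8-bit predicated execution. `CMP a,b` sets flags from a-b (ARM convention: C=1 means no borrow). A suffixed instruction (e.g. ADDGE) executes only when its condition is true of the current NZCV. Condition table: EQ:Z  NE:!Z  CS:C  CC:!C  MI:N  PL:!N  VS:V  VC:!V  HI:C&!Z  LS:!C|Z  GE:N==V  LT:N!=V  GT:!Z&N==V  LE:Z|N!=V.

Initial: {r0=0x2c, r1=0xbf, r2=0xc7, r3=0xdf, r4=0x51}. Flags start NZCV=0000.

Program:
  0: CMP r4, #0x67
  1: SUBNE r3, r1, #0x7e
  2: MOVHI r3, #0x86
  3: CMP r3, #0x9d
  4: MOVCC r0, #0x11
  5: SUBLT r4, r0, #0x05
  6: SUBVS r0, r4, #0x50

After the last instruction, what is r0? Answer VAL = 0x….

VAL = 0x01

[0] flags=1000 → (cmp)
[1] flags=1000 NE?T → r3=0x41
[2] flags=1000 HI?F → skip
[3] flags=1001 → (cmp)
[4] flags=1001 CC?T → r0=0x11
[5] flags=1001 LT?F → skip
[6] flags=1001 VS?T → r0=0x01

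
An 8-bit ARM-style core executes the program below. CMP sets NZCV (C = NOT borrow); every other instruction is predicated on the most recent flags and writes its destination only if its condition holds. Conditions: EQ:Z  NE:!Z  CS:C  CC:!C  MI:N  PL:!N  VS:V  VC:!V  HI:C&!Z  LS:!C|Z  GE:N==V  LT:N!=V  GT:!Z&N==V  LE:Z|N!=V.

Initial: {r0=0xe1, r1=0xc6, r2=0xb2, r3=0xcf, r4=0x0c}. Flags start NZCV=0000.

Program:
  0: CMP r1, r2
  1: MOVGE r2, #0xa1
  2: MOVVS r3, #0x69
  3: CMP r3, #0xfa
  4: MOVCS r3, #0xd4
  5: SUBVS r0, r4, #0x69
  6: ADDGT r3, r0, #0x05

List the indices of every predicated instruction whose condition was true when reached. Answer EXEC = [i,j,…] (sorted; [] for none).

[0] flags=0010 → (cmp)
[1] flags=0010 GE?T → r2=0xa1
[2] flags=0010 VS?F → skip
[3] flags=1000 → (cmp)
[4] flags=1000 CS?F → skip
[5] flags=1000 VS?F → skip
[6] flags=1000 GT?F → skip

EXEC = [1]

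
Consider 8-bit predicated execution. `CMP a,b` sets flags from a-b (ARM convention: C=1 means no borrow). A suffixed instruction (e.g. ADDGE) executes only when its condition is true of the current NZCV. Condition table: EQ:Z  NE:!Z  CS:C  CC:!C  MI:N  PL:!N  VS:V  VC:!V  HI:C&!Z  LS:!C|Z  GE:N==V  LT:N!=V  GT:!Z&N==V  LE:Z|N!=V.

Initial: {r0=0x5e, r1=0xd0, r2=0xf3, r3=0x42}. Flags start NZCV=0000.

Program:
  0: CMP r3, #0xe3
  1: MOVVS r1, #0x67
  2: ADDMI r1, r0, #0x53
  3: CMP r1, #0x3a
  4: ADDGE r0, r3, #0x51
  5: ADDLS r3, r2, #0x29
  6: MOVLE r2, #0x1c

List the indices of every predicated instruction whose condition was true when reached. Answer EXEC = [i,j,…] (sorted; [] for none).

EXEC = [6]

0: ✓ CMP  NZCV=0000
1: · MOVVS
2: · ADDMI
3: ✓ CMP  NZCV=1010
4: · ADDGE
5: · ADDLS
6: ✓ MOVLE  r2←0x1c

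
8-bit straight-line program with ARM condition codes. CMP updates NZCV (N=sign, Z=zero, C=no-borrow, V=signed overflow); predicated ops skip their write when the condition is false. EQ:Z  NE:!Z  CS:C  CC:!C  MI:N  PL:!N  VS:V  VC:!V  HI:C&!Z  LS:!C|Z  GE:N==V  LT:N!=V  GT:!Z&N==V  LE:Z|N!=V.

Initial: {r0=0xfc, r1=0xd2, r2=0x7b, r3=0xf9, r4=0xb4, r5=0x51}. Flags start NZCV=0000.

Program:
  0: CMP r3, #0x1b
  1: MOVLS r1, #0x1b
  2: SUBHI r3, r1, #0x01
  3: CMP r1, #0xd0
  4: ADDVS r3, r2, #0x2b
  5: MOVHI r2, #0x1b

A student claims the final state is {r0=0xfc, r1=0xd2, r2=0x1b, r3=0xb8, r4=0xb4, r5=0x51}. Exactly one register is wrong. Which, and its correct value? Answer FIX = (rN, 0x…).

0: ✓ CMP  NZCV=1010
1: · MOVLS
2: ✓ SUBHI  r3←0xd1
3: ✓ CMP  NZCV=0010
4: · ADDVS
5: ✓ MOVHI  r2←0x1b

FIX = (r3, 0xd1)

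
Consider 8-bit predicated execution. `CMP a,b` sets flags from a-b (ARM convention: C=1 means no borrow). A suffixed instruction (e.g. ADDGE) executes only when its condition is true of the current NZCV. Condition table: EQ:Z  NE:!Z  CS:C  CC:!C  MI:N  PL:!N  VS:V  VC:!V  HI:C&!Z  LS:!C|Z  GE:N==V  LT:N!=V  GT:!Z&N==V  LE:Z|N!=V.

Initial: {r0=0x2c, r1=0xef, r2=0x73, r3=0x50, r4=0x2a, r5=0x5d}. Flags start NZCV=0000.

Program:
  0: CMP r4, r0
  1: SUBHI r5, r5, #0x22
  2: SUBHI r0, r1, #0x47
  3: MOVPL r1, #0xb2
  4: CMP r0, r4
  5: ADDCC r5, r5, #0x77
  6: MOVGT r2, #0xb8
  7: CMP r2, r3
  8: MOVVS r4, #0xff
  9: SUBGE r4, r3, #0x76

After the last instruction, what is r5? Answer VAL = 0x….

VAL = 0x5d

[0] flags=1000 → (cmp)
[1] flags=1000 HI?F → skip
[2] flags=1000 HI?F → skip
[3] flags=1000 PL?F → skip
[4] flags=0010 → (cmp)
[5] flags=0010 CC?F → skip
[6] flags=0010 GT?T → r2=0xb8
[7] flags=0011 → (cmp)
[8] flags=0011 VS?T → r4=0xff
[9] flags=0011 GE?F → skip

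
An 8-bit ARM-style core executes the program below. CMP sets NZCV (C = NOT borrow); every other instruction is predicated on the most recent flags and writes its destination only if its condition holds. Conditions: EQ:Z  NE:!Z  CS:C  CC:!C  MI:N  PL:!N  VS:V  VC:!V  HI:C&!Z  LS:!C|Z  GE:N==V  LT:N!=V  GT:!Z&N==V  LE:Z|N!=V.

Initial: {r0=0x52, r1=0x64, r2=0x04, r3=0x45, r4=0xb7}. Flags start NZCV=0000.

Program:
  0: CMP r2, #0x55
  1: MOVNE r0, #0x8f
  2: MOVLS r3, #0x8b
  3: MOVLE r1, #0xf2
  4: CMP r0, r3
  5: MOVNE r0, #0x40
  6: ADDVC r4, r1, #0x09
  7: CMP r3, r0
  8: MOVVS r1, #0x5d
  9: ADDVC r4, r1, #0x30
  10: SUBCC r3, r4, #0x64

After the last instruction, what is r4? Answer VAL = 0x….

VAL = 0xfb

0: ✓ CMP  NZCV=1000
1: ✓ MOVNE  r0←0x8f
2: ✓ MOVLS  r3←0x8b
3: ✓ MOVLE  r1←0xf2
4: ✓ CMP  NZCV=0010
5: ✓ MOVNE  r0←0x40
6: ✓ ADDVC  r4←0xfb
7: ✓ CMP  NZCV=0011
8: ✓ MOVVS  r1←0x5d
9: · ADDVC
10: · SUBCC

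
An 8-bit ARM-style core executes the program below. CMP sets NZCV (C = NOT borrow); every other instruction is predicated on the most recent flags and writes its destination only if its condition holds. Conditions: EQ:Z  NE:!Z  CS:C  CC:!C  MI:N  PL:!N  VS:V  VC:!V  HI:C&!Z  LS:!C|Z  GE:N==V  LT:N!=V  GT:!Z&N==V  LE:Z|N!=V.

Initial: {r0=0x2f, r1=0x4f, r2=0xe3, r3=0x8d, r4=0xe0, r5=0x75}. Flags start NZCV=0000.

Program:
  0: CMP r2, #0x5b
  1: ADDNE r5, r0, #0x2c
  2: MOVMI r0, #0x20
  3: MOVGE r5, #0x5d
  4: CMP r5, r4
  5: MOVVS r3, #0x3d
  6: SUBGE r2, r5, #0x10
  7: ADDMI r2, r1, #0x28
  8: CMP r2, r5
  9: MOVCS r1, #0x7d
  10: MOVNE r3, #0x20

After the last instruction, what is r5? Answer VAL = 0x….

VAL = 0x5b

[0] flags=1010 → (cmp)
[1] flags=1010 NE?T → r5=0x5b
[2] flags=1010 MI?T → r0=0x20
[3] flags=1010 GE?F → skip
[4] flags=0000 → (cmp)
[5] flags=0000 VS?F → skip
[6] flags=0000 GE?T → r2=0x4b
[7] flags=0000 MI?F → skip
[8] flags=1000 → (cmp)
[9] flags=1000 CS?F → skip
[10] flags=1000 NE?T → r3=0x20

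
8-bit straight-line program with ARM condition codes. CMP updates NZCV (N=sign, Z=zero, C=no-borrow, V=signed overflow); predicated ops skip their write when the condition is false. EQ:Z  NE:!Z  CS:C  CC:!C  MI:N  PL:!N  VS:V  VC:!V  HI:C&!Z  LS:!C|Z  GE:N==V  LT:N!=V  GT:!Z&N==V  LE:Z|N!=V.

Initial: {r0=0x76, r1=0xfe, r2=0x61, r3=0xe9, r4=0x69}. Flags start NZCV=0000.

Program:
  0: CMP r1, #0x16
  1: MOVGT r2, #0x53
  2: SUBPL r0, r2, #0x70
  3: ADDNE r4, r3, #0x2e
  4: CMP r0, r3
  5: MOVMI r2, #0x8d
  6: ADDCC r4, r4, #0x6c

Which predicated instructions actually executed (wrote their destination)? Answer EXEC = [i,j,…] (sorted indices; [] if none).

EXEC = [3,5,6]

[0] flags=1010 → (cmp)
[1] flags=1010 GT?F → skip
[2] flags=1010 PL?F → skip
[3] flags=1010 NE?T → r4=0x17
[4] flags=1001 → (cmp)
[5] flags=1001 MI?T → r2=0x8d
[6] flags=1001 CC?T → r4=0x83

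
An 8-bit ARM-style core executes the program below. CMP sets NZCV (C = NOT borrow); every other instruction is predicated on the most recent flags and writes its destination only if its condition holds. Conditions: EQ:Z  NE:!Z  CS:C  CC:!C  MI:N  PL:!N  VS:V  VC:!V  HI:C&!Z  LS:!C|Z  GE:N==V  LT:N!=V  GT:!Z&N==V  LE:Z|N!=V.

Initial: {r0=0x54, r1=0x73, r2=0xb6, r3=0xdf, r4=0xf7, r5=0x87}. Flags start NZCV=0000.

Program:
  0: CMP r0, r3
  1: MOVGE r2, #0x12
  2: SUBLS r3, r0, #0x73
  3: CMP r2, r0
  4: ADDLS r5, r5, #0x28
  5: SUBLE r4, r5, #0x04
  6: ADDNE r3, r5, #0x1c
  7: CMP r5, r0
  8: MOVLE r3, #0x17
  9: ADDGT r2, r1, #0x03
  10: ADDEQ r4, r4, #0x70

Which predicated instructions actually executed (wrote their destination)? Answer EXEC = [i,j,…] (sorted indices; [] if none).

EXEC = [1,2,4,5,6,8]

[0] flags=0000 → (cmp)
[1] flags=0000 GE?T → r2=0x12
[2] flags=0000 LS?T → r3=0xe1
[3] flags=1000 → (cmp)
[4] flags=1000 LS?T → r5=0xaf
[5] flags=1000 LE?T → r4=0xab
[6] flags=1000 NE?T → r3=0xcb
[7] flags=0011 → (cmp)
[8] flags=0011 LE?T → r3=0x17
[9] flags=0011 GT?F → skip
[10] flags=0011 EQ?F → skip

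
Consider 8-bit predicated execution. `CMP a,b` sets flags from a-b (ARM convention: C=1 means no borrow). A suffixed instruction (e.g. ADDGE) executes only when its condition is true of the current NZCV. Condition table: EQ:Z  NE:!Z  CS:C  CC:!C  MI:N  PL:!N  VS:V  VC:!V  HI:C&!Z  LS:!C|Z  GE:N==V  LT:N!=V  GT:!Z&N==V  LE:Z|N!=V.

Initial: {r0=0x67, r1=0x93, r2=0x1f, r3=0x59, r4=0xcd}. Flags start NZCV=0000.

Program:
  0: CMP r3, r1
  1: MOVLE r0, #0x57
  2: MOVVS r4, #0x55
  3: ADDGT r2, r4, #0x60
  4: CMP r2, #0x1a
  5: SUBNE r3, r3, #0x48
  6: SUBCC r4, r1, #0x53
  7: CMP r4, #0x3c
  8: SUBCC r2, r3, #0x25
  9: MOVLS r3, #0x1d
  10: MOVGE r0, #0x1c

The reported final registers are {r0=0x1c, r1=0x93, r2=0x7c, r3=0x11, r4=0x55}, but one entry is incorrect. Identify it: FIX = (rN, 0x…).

FIX = (r2, 0xb5)

[0] flags=1001 → (cmp)
[1] flags=1001 LE?F → skip
[2] flags=1001 VS?T → r4=0x55
[3] flags=1001 GT?T → r2=0xb5
[4] flags=1010 → (cmp)
[5] flags=1010 NE?T → r3=0x11
[6] flags=1010 CC?F → skip
[7] flags=0010 → (cmp)
[8] flags=0010 CC?F → skip
[9] flags=0010 LS?F → skip
[10] flags=0010 GE?T → r0=0x1c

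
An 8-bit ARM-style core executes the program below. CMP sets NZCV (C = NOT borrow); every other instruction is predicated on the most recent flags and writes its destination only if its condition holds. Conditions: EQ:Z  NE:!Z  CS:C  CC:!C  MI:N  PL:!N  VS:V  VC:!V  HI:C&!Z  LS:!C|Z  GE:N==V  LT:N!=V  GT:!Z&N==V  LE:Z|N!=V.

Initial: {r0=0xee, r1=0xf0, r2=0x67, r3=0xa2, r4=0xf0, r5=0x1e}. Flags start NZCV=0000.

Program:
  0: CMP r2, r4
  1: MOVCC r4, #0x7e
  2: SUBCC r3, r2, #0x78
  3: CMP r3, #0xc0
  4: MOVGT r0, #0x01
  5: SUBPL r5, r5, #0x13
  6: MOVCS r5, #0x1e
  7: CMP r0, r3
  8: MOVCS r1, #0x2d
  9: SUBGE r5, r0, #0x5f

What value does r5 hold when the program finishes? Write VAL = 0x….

VAL = 0xa2

[0] flags=0000 → (cmp)
[1] flags=0000 CC?T → r4=0x7e
[2] flags=0000 CC?T → r3=0xef
[3] flags=0010 → (cmp)
[4] flags=0010 GT?T → r0=0x01
[5] flags=0010 PL?T → r5=0x0b
[6] flags=0010 CS?T → r5=0x1e
[7] flags=0000 → (cmp)
[8] flags=0000 CS?F → skip
[9] flags=0000 GE?T → r5=0xa2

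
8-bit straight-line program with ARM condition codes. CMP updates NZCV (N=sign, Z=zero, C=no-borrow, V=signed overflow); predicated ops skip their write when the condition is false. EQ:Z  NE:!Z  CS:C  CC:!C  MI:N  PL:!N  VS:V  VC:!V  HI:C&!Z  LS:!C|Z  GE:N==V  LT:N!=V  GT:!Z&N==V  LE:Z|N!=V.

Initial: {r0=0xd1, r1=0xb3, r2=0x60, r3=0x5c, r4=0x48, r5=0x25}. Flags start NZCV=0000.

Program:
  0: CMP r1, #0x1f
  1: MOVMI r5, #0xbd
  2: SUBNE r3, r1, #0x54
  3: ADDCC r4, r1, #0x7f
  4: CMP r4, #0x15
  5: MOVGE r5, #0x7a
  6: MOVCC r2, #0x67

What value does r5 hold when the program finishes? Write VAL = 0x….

VAL = 0x7a

[0] flags=1010 → (cmp)
[1] flags=1010 MI?T → r5=0xbd
[2] flags=1010 NE?T → r3=0x5f
[3] flags=1010 CC?F → skip
[4] flags=0010 → (cmp)
[5] flags=0010 GE?T → r5=0x7a
[6] flags=0010 CC?F → skip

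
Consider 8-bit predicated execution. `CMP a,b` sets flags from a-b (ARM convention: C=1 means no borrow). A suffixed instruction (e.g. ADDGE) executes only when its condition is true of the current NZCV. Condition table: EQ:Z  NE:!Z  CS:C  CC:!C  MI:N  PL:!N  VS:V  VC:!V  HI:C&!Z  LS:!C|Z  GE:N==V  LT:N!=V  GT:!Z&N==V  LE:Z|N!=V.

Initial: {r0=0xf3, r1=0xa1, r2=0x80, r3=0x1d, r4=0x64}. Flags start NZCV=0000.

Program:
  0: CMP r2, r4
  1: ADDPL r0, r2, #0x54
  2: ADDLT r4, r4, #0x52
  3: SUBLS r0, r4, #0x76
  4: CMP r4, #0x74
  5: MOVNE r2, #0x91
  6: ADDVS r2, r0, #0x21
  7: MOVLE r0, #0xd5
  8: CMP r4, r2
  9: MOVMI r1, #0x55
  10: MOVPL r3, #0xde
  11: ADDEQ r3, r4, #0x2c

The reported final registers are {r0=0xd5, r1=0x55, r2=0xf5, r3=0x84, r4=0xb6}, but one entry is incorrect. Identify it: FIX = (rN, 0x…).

0: ✓ CMP  NZCV=0011
1: ✓ ADDPL  r0←0xd4
2: ✓ ADDLT  r4←0xb6
3: · SUBLS
4: ✓ CMP  NZCV=0011
5: ✓ MOVNE  r2←0x91
6: ✓ ADDVS  r2←0xf5
7: ✓ MOVLE  r0←0xd5
8: ✓ CMP  NZCV=1000
9: ✓ MOVMI  r1←0x55
10: · MOVPL
11: · ADDEQ

FIX = (r3, 0x1d)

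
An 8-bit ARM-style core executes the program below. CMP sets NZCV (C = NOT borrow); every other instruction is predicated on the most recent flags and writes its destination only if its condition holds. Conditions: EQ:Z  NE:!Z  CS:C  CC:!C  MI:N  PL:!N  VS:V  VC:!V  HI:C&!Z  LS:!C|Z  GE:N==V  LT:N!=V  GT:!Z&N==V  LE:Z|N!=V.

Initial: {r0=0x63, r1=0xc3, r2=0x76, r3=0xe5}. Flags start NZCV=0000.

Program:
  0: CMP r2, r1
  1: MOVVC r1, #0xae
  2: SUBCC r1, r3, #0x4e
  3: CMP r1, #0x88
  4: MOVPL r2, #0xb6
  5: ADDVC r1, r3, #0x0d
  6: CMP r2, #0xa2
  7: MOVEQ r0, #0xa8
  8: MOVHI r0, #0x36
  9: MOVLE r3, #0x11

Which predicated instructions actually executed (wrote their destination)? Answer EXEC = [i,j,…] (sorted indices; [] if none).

EXEC = [2,4,5,8]

[0] flags=1001 → (cmp)
[1] flags=1001 VC?F → skip
[2] flags=1001 CC?T → r1=0x97
[3] flags=0010 → (cmp)
[4] flags=0010 PL?T → r2=0xb6
[5] flags=0010 VC?T → r1=0xf2
[6] flags=0010 → (cmp)
[7] flags=0010 EQ?F → skip
[8] flags=0010 HI?T → r0=0x36
[9] flags=0010 LE?F → skip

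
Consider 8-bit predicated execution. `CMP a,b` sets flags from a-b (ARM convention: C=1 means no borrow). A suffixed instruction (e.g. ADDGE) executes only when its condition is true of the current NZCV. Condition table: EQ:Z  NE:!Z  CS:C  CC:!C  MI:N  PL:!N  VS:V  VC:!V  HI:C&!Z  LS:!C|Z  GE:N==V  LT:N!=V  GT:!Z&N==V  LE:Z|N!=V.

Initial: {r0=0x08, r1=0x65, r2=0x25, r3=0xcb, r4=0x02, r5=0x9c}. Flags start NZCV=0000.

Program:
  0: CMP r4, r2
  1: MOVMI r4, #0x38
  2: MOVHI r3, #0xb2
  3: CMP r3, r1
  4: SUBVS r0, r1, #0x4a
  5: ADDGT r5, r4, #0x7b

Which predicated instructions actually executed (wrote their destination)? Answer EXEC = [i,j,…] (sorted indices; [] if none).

EXEC = [1,4]

0: ✓ CMP  NZCV=1000
1: ✓ MOVMI  r4←0x38
2: · MOVHI
3: ✓ CMP  NZCV=0011
4: ✓ SUBVS  r0←0x1b
5: · ADDGT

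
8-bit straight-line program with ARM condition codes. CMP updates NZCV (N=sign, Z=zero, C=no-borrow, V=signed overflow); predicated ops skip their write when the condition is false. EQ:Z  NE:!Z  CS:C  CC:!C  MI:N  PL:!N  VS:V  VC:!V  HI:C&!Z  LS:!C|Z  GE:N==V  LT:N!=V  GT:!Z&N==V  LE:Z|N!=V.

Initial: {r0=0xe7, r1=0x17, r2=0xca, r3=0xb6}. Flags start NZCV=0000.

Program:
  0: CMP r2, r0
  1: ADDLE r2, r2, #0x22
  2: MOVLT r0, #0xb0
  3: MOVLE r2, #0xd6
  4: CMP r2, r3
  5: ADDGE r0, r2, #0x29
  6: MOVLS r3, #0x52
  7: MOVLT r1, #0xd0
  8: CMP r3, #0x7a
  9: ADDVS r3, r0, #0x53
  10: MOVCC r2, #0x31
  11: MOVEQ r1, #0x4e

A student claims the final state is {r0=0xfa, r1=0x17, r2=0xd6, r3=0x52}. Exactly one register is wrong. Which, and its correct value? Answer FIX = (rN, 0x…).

FIX = (r0, 0xff)

[0] flags=1000 → (cmp)
[1] flags=1000 LE?T → r2=0xec
[2] flags=1000 LT?T → r0=0xb0
[3] flags=1000 LE?T → r2=0xd6
[4] flags=0010 → (cmp)
[5] flags=0010 GE?T → r0=0xff
[6] flags=0010 LS?F → skip
[7] flags=0010 LT?F → skip
[8] flags=0011 → (cmp)
[9] flags=0011 VS?T → r3=0x52
[10] flags=0011 CC?F → skip
[11] flags=0011 EQ?F → skip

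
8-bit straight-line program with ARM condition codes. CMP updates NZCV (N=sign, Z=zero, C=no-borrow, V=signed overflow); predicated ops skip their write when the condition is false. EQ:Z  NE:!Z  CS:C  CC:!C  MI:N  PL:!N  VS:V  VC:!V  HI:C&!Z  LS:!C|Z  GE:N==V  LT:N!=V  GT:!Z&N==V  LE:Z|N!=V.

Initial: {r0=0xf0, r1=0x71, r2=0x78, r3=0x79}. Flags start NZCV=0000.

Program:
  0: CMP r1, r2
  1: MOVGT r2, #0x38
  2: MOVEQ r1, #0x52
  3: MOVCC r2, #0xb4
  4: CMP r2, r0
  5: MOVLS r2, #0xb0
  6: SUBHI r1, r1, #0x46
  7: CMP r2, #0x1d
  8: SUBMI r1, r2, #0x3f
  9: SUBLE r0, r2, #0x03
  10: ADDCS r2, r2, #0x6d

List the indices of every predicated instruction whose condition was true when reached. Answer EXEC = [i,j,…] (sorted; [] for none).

EXEC = [3,5,8,9,10]

0: ✓ CMP  NZCV=1000
1: · MOVGT
2: · MOVEQ
3: ✓ MOVCC  r2←0xb4
4: ✓ CMP  NZCV=1000
5: ✓ MOVLS  r2←0xb0
6: · SUBHI
7: ✓ CMP  NZCV=1010
8: ✓ SUBMI  r1←0x71
9: ✓ SUBLE  r0←0xad
10: ✓ ADDCS  r2←0x1d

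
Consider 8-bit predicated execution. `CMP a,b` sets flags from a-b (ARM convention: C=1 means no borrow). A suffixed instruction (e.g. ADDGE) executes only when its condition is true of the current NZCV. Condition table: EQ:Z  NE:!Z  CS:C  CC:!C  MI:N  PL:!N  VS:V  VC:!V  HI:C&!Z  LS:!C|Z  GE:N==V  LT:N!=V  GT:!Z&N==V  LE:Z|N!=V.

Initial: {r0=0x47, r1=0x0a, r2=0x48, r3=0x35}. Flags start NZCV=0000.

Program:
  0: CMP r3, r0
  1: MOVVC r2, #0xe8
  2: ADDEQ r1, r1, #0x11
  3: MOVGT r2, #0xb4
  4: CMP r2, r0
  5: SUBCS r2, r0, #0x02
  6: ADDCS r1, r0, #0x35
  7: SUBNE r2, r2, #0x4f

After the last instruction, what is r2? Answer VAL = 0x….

VAL = 0xf6

0: ✓ CMP  NZCV=1000
1: ✓ MOVVC  r2←0xe8
2: · ADDEQ
3: · MOVGT
4: ✓ CMP  NZCV=1010
5: ✓ SUBCS  r2←0x45
6: ✓ ADDCS  r1←0x7c
7: ✓ SUBNE  r2←0xf6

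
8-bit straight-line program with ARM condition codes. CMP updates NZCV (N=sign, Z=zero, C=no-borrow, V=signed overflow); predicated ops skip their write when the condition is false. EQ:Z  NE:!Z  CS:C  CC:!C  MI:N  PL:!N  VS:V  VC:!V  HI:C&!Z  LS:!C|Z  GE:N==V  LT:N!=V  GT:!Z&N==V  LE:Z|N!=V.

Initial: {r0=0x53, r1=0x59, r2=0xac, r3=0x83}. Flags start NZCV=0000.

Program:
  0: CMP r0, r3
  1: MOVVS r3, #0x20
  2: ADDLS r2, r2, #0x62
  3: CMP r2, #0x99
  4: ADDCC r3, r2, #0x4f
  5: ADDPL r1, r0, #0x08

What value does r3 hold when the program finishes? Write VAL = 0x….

VAL = 0x5d

[0] flags=1001 → (cmp)
[1] flags=1001 VS?T → r3=0x20
[2] flags=1001 LS?T → r2=0x0e
[3] flags=0000 → (cmp)
[4] flags=0000 CC?T → r3=0x5d
[5] flags=0000 PL?T → r1=0x5b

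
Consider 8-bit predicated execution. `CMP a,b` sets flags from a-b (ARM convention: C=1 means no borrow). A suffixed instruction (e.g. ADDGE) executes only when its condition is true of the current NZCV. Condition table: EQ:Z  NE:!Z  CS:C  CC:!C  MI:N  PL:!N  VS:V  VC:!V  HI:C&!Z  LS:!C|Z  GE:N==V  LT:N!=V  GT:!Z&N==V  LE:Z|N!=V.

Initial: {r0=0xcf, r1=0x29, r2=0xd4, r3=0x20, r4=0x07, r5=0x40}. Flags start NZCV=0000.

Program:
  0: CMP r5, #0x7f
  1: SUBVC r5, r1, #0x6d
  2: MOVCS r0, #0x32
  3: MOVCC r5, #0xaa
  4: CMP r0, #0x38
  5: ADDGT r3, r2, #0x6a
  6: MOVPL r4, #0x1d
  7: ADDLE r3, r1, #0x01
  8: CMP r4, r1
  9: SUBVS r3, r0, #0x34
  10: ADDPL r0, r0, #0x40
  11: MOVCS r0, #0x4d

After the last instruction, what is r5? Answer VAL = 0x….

VAL = 0xaa

[0] flags=1000 → (cmp)
[1] flags=1000 VC?T → r5=0xbc
[2] flags=1000 CS?F → skip
[3] flags=1000 CC?T → r5=0xaa
[4] flags=1010 → (cmp)
[5] flags=1010 GT?F → skip
[6] flags=1010 PL?F → skip
[7] flags=1010 LE?T → r3=0x2a
[8] flags=1000 → (cmp)
[9] flags=1000 VS?F → skip
[10] flags=1000 PL?F → skip
[11] flags=1000 CS?F → skip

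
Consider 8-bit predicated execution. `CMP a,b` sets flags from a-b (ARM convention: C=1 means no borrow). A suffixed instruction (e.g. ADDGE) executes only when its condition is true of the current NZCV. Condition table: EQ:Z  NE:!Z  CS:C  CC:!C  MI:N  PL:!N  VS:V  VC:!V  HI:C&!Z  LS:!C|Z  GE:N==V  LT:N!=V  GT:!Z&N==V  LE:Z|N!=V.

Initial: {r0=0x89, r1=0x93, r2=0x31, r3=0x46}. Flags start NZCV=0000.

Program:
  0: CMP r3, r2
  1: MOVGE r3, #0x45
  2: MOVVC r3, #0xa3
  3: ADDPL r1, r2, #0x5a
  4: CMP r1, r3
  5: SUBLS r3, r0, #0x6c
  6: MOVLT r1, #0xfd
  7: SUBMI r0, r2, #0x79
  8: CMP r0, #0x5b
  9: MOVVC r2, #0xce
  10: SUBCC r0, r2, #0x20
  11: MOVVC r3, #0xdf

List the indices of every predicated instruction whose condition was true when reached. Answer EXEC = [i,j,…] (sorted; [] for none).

[0] flags=0010 → (cmp)
[1] flags=0010 GE?T → r3=0x45
[2] flags=0010 VC?T → r3=0xa3
[3] flags=0010 PL?T → r1=0x8b
[4] flags=1000 → (cmp)
[5] flags=1000 LS?T → r3=0x1d
[6] flags=1000 LT?T → r1=0xfd
[7] flags=1000 MI?T → r0=0xb8
[8] flags=0011 → (cmp)
[9] flags=0011 VC?F → skip
[10] flags=0011 CC?F → skip
[11] flags=0011 VC?F → skip

EXEC = [1,2,3,5,6,7]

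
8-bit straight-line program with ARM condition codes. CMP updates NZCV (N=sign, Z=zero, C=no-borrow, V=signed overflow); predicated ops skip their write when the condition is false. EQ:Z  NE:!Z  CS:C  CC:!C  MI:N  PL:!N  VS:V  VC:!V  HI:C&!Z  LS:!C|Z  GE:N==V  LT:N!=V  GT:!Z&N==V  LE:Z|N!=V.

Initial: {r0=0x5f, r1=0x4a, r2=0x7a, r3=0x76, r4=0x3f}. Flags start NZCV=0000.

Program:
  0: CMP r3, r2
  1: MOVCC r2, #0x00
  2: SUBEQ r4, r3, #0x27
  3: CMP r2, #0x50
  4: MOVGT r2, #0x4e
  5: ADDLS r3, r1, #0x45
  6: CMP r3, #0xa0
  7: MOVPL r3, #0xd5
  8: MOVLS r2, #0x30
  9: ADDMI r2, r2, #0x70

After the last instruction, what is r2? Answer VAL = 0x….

VAL = 0xa0

[0] flags=1000 → (cmp)
[1] flags=1000 CC?T → r2=0x00
[2] flags=1000 EQ?F → skip
[3] flags=1000 → (cmp)
[4] flags=1000 GT?F → skip
[5] flags=1000 LS?T → r3=0x8f
[6] flags=1000 → (cmp)
[7] flags=1000 PL?F → skip
[8] flags=1000 LS?T → r2=0x30
[9] flags=1000 MI?T → r2=0xa0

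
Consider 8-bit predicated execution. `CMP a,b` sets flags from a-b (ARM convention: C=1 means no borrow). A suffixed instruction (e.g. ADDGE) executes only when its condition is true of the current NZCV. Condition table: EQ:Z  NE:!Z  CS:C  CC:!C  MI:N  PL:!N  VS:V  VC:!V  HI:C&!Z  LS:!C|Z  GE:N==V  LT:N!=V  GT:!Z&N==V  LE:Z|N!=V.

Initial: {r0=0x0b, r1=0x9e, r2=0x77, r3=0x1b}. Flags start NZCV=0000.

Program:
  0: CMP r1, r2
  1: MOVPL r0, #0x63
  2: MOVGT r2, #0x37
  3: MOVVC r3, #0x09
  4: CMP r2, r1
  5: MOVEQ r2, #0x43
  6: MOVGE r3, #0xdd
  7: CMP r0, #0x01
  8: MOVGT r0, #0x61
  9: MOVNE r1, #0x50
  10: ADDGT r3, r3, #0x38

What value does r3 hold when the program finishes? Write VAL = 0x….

VAL = 0x15

[0] flags=0011 → (cmp)
[1] flags=0011 PL?T → r0=0x63
[2] flags=0011 GT?F → skip
[3] flags=0011 VC?F → skip
[4] flags=1001 → (cmp)
[5] flags=1001 EQ?F → skip
[6] flags=1001 GE?T → r3=0xdd
[7] flags=0010 → (cmp)
[8] flags=0010 GT?T → r0=0x61
[9] flags=0010 NE?T → r1=0x50
[10] flags=0010 GT?T → r3=0x15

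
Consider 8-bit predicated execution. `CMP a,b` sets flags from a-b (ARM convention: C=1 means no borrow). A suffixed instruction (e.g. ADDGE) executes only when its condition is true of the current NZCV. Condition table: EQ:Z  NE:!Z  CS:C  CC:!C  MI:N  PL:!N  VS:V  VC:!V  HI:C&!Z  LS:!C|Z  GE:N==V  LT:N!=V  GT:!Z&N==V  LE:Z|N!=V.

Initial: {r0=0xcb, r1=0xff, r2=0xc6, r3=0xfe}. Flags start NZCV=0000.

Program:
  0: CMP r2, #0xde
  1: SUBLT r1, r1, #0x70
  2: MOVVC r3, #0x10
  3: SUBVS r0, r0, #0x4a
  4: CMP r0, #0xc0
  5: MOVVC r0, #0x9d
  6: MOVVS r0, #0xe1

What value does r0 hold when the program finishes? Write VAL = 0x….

[0] flags=1000 → (cmp)
[1] flags=1000 LT?T → r1=0x8f
[2] flags=1000 VC?T → r3=0x10
[3] flags=1000 VS?F → skip
[4] flags=0010 → (cmp)
[5] flags=0010 VC?T → r0=0x9d
[6] flags=0010 VS?F → skip

VAL = 0x9d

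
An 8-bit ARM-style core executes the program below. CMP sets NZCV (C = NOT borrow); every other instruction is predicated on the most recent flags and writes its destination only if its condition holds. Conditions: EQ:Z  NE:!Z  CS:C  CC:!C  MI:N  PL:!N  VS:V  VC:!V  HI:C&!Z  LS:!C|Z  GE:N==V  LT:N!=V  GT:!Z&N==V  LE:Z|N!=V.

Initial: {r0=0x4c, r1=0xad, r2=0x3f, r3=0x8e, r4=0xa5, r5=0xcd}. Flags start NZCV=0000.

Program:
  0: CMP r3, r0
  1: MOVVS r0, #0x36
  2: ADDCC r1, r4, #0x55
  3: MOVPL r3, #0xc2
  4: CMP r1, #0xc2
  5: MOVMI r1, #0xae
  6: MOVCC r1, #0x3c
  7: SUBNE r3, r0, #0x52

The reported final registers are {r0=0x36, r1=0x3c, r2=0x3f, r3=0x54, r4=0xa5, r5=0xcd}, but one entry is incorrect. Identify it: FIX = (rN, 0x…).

FIX = (r3, 0xe4)

0: ✓ CMP  NZCV=0011
1: ✓ MOVVS  r0←0x36
2: · ADDCC
3: ✓ MOVPL  r3←0xc2
4: ✓ CMP  NZCV=1000
5: ✓ MOVMI  r1←0xae
6: ✓ MOVCC  r1←0x3c
7: ✓ SUBNE  r3←0xe4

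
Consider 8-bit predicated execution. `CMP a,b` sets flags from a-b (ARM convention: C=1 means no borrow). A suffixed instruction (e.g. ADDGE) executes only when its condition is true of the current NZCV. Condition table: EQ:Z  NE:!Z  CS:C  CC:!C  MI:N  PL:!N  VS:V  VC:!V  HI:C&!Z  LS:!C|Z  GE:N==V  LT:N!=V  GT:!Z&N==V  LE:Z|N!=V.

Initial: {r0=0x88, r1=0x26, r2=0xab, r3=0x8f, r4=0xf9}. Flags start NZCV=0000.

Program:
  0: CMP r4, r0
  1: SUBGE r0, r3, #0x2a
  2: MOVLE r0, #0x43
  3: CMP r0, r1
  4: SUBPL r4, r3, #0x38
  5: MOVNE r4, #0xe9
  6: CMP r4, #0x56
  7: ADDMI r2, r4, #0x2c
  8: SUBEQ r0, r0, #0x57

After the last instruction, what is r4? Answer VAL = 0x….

0: ✓ CMP  NZCV=0010
1: ✓ SUBGE  r0←0x65
2: · MOVLE
3: ✓ CMP  NZCV=0010
4: ✓ SUBPL  r4←0x57
5: ✓ MOVNE  r4←0xe9
6: ✓ CMP  NZCV=1010
7: ✓ ADDMI  r2←0x15
8: · SUBEQ

VAL = 0xe9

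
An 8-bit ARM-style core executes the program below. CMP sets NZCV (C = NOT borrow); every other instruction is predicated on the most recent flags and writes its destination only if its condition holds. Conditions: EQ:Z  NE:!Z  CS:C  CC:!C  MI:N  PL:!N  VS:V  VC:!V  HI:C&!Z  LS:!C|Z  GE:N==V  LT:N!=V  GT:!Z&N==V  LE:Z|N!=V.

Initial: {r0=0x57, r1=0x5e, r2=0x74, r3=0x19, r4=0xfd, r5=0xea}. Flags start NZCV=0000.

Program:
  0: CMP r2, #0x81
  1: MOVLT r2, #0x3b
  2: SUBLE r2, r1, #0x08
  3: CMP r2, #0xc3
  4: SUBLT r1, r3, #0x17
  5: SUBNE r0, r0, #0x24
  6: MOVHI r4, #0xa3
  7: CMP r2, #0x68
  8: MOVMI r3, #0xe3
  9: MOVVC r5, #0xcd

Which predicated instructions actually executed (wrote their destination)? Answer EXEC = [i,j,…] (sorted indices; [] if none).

[0] flags=1001 → (cmp)
[1] flags=1001 LT?F → skip
[2] flags=1001 LE?F → skip
[3] flags=1001 → (cmp)
[4] flags=1001 LT?F → skip
[5] flags=1001 NE?T → r0=0x33
[6] flags=1001 HI?F → skip
[7] flags=0010 → (cmp)
[8] flags=0010 MI?F → skip
[9] flags=0010 VC?T → r5=0xcd

EXEC = [5,9]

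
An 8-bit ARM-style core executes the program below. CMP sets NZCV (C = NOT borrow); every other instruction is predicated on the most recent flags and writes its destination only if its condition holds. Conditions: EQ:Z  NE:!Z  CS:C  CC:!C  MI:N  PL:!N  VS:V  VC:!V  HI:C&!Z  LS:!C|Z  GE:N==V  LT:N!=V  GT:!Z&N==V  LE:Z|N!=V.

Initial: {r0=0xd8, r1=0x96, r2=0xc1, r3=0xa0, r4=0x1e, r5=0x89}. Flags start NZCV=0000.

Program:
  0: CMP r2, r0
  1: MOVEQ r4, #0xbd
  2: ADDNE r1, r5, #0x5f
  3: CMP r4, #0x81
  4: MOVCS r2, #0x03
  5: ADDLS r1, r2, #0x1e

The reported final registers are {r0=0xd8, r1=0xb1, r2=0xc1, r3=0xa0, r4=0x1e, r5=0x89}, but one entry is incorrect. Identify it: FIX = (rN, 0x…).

0: ✓ CMP  NZCV=1000
1: · MOVEQ
2: ✓ ADDNE  r1←0xe8
3: ✓ CMP  NZCV=1001
4: · MOVCS
5: ✓ ADDLS  r1←0xdf

FIX = (r1, 0xdf)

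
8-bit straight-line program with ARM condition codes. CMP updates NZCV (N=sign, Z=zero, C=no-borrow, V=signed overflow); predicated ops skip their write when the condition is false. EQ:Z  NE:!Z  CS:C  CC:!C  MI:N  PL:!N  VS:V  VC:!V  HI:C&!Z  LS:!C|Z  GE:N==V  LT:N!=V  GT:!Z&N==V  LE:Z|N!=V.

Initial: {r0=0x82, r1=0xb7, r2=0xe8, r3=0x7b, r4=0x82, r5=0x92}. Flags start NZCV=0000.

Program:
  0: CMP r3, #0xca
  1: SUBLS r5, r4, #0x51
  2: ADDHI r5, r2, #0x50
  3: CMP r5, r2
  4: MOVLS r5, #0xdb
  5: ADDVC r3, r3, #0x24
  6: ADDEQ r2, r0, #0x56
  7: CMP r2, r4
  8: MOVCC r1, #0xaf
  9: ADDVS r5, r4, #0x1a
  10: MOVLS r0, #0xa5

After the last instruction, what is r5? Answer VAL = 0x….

[0] flags=1001 → (cmp)
[1] flags=1001 LS?T → r5=0x31
[2] flags=1001 HI?F → skip
[3] flags=0000 → (cmp)
[4] flags=0000 LS?T → r5=0xdb
[5] flags=0000 VC?T → r3=0x9f
[6] flags=0000 EQ?F → skip
[7] flags=0010 → (cmp)
[8] flags=0010 CC?F → skip
[9] flags=0010 VS?F → skip
[10] flags=0010 LS?F → skip

VAL = 0xdb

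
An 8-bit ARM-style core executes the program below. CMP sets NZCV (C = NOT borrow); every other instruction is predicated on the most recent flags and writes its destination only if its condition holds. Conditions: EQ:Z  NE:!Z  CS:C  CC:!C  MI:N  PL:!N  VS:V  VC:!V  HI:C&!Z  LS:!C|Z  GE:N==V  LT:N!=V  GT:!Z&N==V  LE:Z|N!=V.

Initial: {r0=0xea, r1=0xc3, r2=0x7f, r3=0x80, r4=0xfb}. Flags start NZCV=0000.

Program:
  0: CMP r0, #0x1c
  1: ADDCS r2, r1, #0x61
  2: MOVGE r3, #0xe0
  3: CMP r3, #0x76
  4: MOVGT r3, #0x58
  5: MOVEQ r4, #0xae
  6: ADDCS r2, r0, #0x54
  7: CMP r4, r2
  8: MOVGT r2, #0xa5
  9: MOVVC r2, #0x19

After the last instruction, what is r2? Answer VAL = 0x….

0: ✓ CMP  NZCV=1010
1: ✓ ADDCS  r2←0x24
2: · MOVGE
3: ✓ CMP  NZCV=0011
4: · MOVGT
5: · MOVEQ
6: ✓ ADDCS  r2←0x3e
7: ✓ CMP  NZCV=1010
8: · MOVGT
9: ✓ MOVVC  r2←0x19

VAL = 0x19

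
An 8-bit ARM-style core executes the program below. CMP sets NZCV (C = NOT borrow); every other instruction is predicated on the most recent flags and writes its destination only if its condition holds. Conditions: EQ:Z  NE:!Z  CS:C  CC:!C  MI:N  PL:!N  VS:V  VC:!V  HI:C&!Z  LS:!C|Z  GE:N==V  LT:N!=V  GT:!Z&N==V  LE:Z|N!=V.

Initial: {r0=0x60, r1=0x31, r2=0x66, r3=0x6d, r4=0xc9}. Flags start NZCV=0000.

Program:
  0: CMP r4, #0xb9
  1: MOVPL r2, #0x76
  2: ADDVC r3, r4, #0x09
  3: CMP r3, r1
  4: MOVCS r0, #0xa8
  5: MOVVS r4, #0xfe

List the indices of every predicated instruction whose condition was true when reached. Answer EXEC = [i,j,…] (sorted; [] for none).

EXEC = [1,2,4]

[0] flags=0010 → (cmp)
[1] flags=0010 PL?T → r2=0x76
[2] flags=0010 VC?T → r3=0xd2
[3] flags=1010 → (cmp)
[4] flags=1010 CS?T → r0=0xa8
[5] flags=1010 VS?F → skip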